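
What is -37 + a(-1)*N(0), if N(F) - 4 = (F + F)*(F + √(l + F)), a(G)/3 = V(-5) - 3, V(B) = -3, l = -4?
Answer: -109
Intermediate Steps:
a(G) = -18 (a(G) = 3*(-3 - 3) = 3*(-6) = -18)
N(F) = 4 + 2*F*(F + √(-4 + F)) (N(F) = 4 + (F + F)*(F + √(-4 + F)) = 4 + (2*F)*(F + √(-4 + F)) = 4 + 2*F*(F + √(-4 + F)))
-37 + a(-1)*N(0) = -37 - 18*(4 + 2*0² + 2*0*√(-4 + 0)) = -37 - 18*(4 + 2*0 + 2*0*√(-4)) = -37 - 18*(4 + 0 + 2*0*(2*I)) = -37 - 18*(4 + 0 + 0) = -37 - 18*4 = -37 - 72 = -109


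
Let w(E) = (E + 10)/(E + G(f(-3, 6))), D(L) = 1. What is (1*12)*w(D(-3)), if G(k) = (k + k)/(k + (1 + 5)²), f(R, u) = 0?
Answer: 132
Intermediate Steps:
G(k) = 2*k/(36 + k) (G(k) = (2*k)/(k + 6²) = (2*k)/(k + 36) = (2*k)/(36 + k) = 2*k/(36 + k))
w(E) = (10 + E)/E (w(E) = (E + 10)/(E + 2*0/(36 + 0)) = (10 + E)/(E + 2*0/36) = (10 + E)/(E + 2*0*(1/36)) = (10 + E)/(E + 0) = (10 + E)/E)
(1*12)*w(D(-3)) = (1*12)*((10 + 1)/1) = 12*(1*11) = 12*11 = 132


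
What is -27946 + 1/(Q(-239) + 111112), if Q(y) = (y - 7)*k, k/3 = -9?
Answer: -3290753283/117754 ≈ -27946.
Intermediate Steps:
k = -27 (k = 3*(-9) = -27)
Q(y) = 189 - 27*y (Q(y) = (y - 7)*(-27) = (-7 + y)*(-27) = 189 - 27*y)
-27946 + 1/(Q(-239) + 111112) = -27946 + 1/((189 - 27*(-239)) + 111112) = -27946 + 1/((189 + 6453) + 111112) = -27946 + 1/(6642 + 111112) = -27946 + 1/117754 = -3290753283/117754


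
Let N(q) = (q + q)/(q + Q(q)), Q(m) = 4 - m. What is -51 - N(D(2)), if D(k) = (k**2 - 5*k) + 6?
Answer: -51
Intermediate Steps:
D(k) = 6 + k**2 - 5*k
N(q) = q/2 (N(q) = (q + q)/(q + (4 - q)) = (2*q)/4 = (2*q)*(1/4) = q/2)
-51 - N(D(2)) = -51 - (6 + 2**2 - 5*2)/2 = -51 - (6 + 4 - 10)/2 = -51 - 0/2 = -51 - 1*0 = -51 + 0 = -51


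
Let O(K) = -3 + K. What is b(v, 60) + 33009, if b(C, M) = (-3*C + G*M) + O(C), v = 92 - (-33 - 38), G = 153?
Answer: 41860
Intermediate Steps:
v = 163 (v = 92 - 1*(-71) = 92 + 71 = 163)
b(C, M) = -3 - 2*C + 153*M (b(C, M) = (-3*C + 153*M) + (-3 + C) = -3 - 2*C + 153*M)
b(v, 60) + 33009 = (-3 - 2*163 + 153*60) + 33009 = (-3 - 326 + 9180) + 33009 = 8851 + 33009 = 41860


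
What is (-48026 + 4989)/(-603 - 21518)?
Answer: 43037/22121 ≈ 1.9455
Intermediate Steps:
(-48026 + 4989)/(-603 - 21518) = -43037/(-22121) = -43037*(-1/22121) = 43037/22121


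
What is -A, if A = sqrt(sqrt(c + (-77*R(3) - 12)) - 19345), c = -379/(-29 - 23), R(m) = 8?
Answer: -sqrt(-13077220 + 26*I*sqrt(419601))/26 ≈ -0.089563 - 139.09*I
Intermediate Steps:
c = 379/52 (c = -379/(-52) = -379*(-1/52) = 379/52 ≈ 7.2885)
A = sqrt(-19345 + I*sqrt(419601)/26) (A = sqrt(sqrt(379/52 + (-77*8 - 12)) - 19345) = sqrt(sqrt(379/52 + (-616 - 12)) - 19345) = sqrt(sqrt(379/52 - 628) - 19345) = sqrt(sqrt(-32277/52) - 19345) = sqrt(I*sqrt(419601)/26 - 19345) = sqrt(-19345 + I*sqrt(419601)/26) ≈ 0.0896 + 139.09*I)
-A = -sqrt(-13077220 + 26*I*sqrt(419601))/26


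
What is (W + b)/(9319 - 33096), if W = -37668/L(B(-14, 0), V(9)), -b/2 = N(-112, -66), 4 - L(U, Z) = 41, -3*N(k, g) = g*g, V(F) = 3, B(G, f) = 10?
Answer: -145116/879749 ≈ -0.16495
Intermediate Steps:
N(k, g) = -g**2/3 (N(k, g) = -g*g/3 = -g**2/3)
L(U, Z) = -37 (L(U, Z) = 4 - 1*41 = 4 - 41 = -37)
b = 2904 (b = -(-2)*(-66)**2/3 = -(-2)*4356/3 = -2*(-1452) = 2904)
W = 37668/37 (W = -37668/(-37) = -37668*(-1/37) = 37668/37 ≈ 1018.1)
(W + b)/(9319 - 33096) = (37668/37 + 2904)/(9319 - 33096) = (145116/37)/(-23777) = (145116/37)*(-1/23777) = -145116/879749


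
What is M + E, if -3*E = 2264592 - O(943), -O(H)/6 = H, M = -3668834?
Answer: -4425584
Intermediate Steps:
O(H) = -6*H
E = -756750 (E = -(2264592 - (-6)*943)/3 = -(2264592 - 1*(-5658))/3 = -(2264592 + 5658)/3 = -1/3*2270250 = -756750)
M + E = -3668834 - 756750 = -4425584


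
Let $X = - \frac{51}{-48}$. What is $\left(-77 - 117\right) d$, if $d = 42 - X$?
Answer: $- \frac{63535}{8} \approx -7941.9$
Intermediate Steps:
$X = \frac{17}{16}$ ($X = \left(-51\right) \left(- \frac{1}{48}\right) = \frac{17}{16} \approx 1.0625$)
$d = \frac{655}{16}$ ($d = 42 - \frac{17}{16} = \frac{655}{16} \approx 40.938$)
$\left(-77 - 117\right) d = \left(-77 - 117\right) \frac{655}{16} = \left(-194\right) \frac{655}{16} = - \frac{63535}{8}$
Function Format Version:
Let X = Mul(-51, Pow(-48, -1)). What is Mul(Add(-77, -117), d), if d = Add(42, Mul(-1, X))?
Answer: Rational(-63535, 8) ≈ -7941.9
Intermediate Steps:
X = Rational(17, 16) (X = Mul(-51, Rational(-1, 48)) = Rational(17, 16) ≈ 1.0625)
d = Rational(655, 16) (d = Add(42, Mul(-1, Rational(17, 16))) = Add(42, Rational(-17, 16)) = Rational(655, 16) ≈ 40.938)
Mul(Add(-77, -117), d) = Mul(Add(-77, -117), Rational(655, 16)) = Mul(-194, Rational(655, 16)) = Rational(-63535, 8)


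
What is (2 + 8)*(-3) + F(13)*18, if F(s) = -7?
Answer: -156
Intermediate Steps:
(2 + 8)*(-3) + F(13)*18 = (2 + 8)*(-3) - 7*18 = 10*(-3) - 126 = -30 - 126 = -156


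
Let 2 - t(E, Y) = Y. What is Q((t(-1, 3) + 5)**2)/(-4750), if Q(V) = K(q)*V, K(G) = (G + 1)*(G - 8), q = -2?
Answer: -16/475 ≈ -0.033684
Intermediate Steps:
t(E, Y) = 2 - Y
K(G) = (1 + G)*(-8 + G)
Q(V) = 10*V (Q(V) = (-8 + (-2)**2 - 7*(-2))*V = (-8 + 4 + 14)*V = 10*V)
Q((t(-1, 3) + 5)**2)/(-4750) = (10*((2 - 1*3) + 5)**2)/(-4750) = (10*((2 - 3) + 5)**2)*(-1/4750) = (10*(-1 + 5)**2)*(-1/4750) = (10*4**2)*(-1/4750) = (10*16)*(-1/4750) = 160*(-1/4750) = -16/475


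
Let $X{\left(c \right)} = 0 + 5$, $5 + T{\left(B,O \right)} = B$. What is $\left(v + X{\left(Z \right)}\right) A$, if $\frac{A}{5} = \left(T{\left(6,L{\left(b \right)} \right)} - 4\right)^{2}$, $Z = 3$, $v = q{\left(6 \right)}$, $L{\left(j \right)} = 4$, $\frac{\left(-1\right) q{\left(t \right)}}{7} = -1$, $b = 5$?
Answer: $540$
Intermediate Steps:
$q{\left(t \right)} = 7$ ($q{\left(t \right)} = \left(-7\right) \left(-1\right) = 7$)
$T{\left(B,O \right)} = -5 + B$
$v = 7$
$X{\left(c \right)} = 5$
$A = 45$ ($A = 5 \left(\left(-5 + 6\right) - 4\right)^{2} = 5 \left(1 - 4\right)^{2} = 5 \left(-3\right)^{2} = 5 \cdot 9 = 45$)
$\left(v + X{\left(Z \right)}\right) A = \left(7 + 5\right) 45 = 12 \cdot 45 = 540$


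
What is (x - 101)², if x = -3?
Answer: 10816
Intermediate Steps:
(x - 101)² = (-3 - 101)² = (-104)² = 10816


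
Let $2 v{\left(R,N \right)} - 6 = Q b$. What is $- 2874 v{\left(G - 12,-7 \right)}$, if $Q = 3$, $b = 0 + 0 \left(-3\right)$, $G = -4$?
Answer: $-8622$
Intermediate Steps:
$b = 0$ ($b = 0 + 0 = 0$)
$v{\left(R,N \right)} = 3$ ($v{\left(R,N \right)} = 3 + \frac{3 \cdot 0}{2} = 3 + \frac{1}{2} \cdot 0 = 3 + 0 = 3$)
$- 2874 v{\left(G - 12,-7 \right)} = \left(-2874\right) 3 = -8622$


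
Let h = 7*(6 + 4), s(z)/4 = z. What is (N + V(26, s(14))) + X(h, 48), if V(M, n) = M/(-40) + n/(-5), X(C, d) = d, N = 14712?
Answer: 294963/20 ≈ 14748.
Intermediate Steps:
s(z) = 4*z
h = 70 (h = 7*10 = 70)
V(M, n) = -n/5 - M/40 (V(M, n) = M*(-1/40) + n*(-1/5) = -M/40 - n/5 = -n/5 - M/40)
(N + V(26, s(14))) + X(h, 48) = (14712 + (-4*14/5 - 1/40*26)) + 48 = (14712 + (-1/5*56 - 13/20)) + 48 = (14712 + (-56/5 - 13/20)) + 48 = (14712 - 237/20) + 48 = 294003/20 + 48 = 294963/20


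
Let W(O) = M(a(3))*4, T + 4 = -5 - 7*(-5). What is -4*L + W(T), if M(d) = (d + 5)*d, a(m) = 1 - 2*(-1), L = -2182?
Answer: 8824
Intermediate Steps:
a(m) = 3 (a(m) = 1 + 2 = 3)
M(d) = d*(5 + d) (M(d) = (5 + d)*d = d*(5 + d))
T = 26 (T = -4 + (-5 - 7*(-5)) = -4 + (-5 + 35) = -4 + 30 = 26)
W(O) = 96 (W(O) = (3*(5 + 3))*4 = (3*8)*4 = 24*4 = 96)
-4*L + W(T) = -4*(-2182) + 96 = 8728 + 96 = 8824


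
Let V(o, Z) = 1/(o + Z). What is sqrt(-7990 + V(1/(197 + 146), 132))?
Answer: I*sqrt(16379538234699)/45277 ≈ 89.387*I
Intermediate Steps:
V(o, Z) = 1/(Z + o)
sqrt(-7990 + V(1/(197 + 146), 132)) = sqrt(-7990 + 1/(132 + 1/(197 + 146))) = sqrt(-7990 + 1/(132 + 1/343)) = sqrt(-7990 + 1/(45277/343)) = sqrt(-7990 + 343/45277) = sqrt(-361762887/45277) = I*sqrt(16379538234699)/45277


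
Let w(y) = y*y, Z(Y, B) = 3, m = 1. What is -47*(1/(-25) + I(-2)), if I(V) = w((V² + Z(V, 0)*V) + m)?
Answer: -1128/25 ≈ -45.120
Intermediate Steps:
w(y) = y²
I(V) = (1 + V² + 3*V)² (I(V) = ((V² + 3*V) + 1)² = (1 + V² + 3*V)²)
-47*(1/(-25) + I(-2)) = -47*(1/(-25) + (1 + (-2)² + 3*(-2))²) = -47*(-1/25 + (1 + 4 - 6)²) = -47*(-1/25 + (-1)²) = -47*(-1/25 + 1) = -47*24/25 = -1128/25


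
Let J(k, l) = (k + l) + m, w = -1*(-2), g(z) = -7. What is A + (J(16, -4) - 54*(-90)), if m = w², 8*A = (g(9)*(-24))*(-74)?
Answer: 3322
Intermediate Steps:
w = 2
A = -1554 (A = (-7*(-24)*(-74))/8 = (168*(-74))/8 = (⅛)*(-12432) = -1554)
m = 4 (m = 2² = 4)
J(k, l) = 4 + k + l (J(k, l) = (k + l) + 4 = 4 + k + l)
A + (J(16, -4) - 54*(-90)) = -1554 + ((4 + 16 - 4) - 54*(-90)) = -1554 + (16 + 4860) = -1554 + 4876 = 3322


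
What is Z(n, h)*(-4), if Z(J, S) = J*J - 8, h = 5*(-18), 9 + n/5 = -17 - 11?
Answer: -136868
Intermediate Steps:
n = -185 (n = -45 + 5*(-17 - 11) = -45 + 5*(-28) = -45 - 140 = -185)
h = -90
Z(J, S) = -8 + J**2 (Z(J, S) = J**2 - 8 = -8 + J**2)
Z(n, h)*(-4) = (-8 + (-185)**2)*(-4) = (-8 + 34225)*(-4) = 34217*(-4) = -136868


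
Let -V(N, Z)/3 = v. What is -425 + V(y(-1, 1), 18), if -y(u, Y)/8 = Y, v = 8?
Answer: -449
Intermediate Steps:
y(u, Y) = -8*Y
V(N, Z) = -24 (V(N, Z) = -3*8 = -24)
-425 + V(y(-1, 1), 18) = -425 - 24 = -449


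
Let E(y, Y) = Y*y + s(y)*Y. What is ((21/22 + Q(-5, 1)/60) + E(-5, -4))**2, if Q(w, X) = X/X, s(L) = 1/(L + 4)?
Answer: 271623361/435600 ≈ 623.56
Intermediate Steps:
s(L) = 1/(4 + L)
Q(w, X) = 1
E(y, Y) = Y*y + Y/(4 + y)
((21/22 + Q(-5, 1)/60) + E(-5, -4))**2 = ((21/22 + 1/60) - 4*(1 - 5*(4 - 5))/(4 - 5))**2 = ((21*(1/22) + 1*(1/60)) - 4*(1 - 5*(-1))/(-1))**2 = ((21/22 + 1/60) - 4*(-1)*(1 + 5))**2 = (641/660 - 4*(-1)*6)**2 = (641/660 + 24)**2 = (16481/660)**2 = 271623361/435600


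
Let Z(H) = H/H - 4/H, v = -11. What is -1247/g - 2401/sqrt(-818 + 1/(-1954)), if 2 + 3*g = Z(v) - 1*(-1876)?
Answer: -41151/20629 + 343*I*sqrt(38558282)/25371 ≈ -1.9948 + 83.949*I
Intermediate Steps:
Z(H) = 1 - 4/H
g = 20629/33 (g = -2/3 + ((-4 - 11)/(-11) - 1*(-1876))/3 = -2/3 + (-1/11*(-15) + 1876)/3 = -2/3 + (15/11 + 1876)/3 = -2/3 + (1/3)*(20651/11) = -2/3 + 20651/33 = 20629/33 ≈ 625.12)
-1247/g - 2401/sqrt(-818 + 1/(-1954)) = -1247/20629/33 - 2401/sqrt(-818 + 1/(-1954)) = -1247*33/20629 - 2401/sqrt(-818 - 1/1954) = -41151/20629 - 2401*(-I*sqrt(38558282)/177597) = -41151/20629 - (-343)*I*sqrt(38558282)/25371 = -41151/20629 + 343*I*sqrt(38558282)/25371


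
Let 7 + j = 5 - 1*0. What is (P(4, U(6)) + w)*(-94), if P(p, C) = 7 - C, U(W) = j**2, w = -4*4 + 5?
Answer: 752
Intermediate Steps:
w = -11 (w = -16 + 5 = -11)
j = -2 (j = -7 + (5 - 1*0) = -7 + (5 + 0) = -7 + 5 = -2)
U(W) = 4 (U(W) = (-2)**2 = 4)
(P(4, U(6)) + w)*(-94) = ((7 - 1*4) - 11)*(-94) = ((7 - 4) - 11)*(-94) = (3 - 11)*(-94) = -8*(-94) = 752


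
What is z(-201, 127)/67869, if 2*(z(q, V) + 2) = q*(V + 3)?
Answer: -13067/67869 ≈ -0.19253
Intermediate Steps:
z(q, V) = -2 + q*(3 + V)/2 (z(q, V) = -2 + (q*(V + 3))/2 = -2 + (q*(3 + V))/2 = -2 + q*(3 + V)/2)
z(-201, 127)/67869 = (-2 + (3/2)*(-201) + (½)*127*(-201))/67869 = (-2 - 603/2 - 25527/2)*(1/67869) = -13067*1/67869 = -13067/67869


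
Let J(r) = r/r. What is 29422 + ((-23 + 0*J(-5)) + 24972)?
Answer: 54371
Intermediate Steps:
J(r) = 1
29422 + ((-23 + 0*J(-5)) + 24972) = 29422 + ((-23 + 0*1) + 24972) = 29422 + ((-23 + 0) + 24972) = 29422 + (-23 + 24972) = 29422 + 24949 = 54371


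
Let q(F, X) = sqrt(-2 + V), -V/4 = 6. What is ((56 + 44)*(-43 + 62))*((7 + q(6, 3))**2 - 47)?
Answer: -45600 + 26600*I*sqrt(26) ≈ -45600.0 + 1.3563e+5*I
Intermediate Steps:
V = -24 (V = -4*6 = -24)
q(F, X) = I*sqrt(26) (q(F, X) = sqrt(-2 - 24) = sqrt(-26) = I*sqrt(26))
((56 + 44)*(-43 + 62))*((7 + q(6, 3))**2 - 47) = ((56 + 44)*(-43 + 62))*((7 + I*sqrt(26))**2 - 47) = (100*19)*(-47 + (7 + I*sqrt(26))**2) = 1900*(-47 + (7 + I*sqrt(26))**2) = -89300 + 1900*(7 + I*sqrt(26))**2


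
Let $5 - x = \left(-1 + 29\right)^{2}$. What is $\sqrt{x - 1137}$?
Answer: $2 i \sqrt{479} \approx 43.772 i$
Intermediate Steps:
$x = -779$ ($x = 5 - \left(-1 + 29\right)^{2} = 5 - 28^{2} = 5 - 784 = -779$)
$\sqrt{x - 1137} = \sqrt{-779 - 1137} = \sqrt{-1916} = 2 i \sqrt{479}$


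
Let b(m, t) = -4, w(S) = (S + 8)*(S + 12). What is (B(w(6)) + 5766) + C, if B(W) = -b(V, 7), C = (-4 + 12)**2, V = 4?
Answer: 5834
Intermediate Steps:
w(S) = (8 + S)*(12 + S)
C = 64 (C = 8**2 = 64)
B(W) = 4 (B(W) = -1*(-4) = 4)
(B(w(6)) + 5766) + C = (4 + 5766) + 64 = 5770 + 64 = 5834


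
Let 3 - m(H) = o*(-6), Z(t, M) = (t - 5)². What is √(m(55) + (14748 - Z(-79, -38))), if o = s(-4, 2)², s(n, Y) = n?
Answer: 7*√159 ≈ 88.267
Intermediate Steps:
o = 16 (o = (-4)² = 16)
Z(t, M) = (-5 + t)²
m(H) = 99 (m(H) = 3 - 16*(-6) = 3 - 1*(-96) = 3 + 96 = 99)
√(m(55) + (14748 - Z(-79, -38))) = √(99 + (14748 - (-5 - 79)²)) = √(99 + (14748 - 1*(-84)²)) = √(99 + (14748 - 1*7056)) = √(99 + (14748 - 7056)) = √(99 + 7692) = √7791 = 7*√159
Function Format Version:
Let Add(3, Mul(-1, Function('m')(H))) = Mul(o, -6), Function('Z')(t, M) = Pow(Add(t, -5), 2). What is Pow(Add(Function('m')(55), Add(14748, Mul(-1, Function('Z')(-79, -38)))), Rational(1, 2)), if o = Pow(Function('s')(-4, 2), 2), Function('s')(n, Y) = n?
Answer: Mul(7, Pow(159, Rational(1, 2))) ≈ 88.267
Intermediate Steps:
o = 16 (o = Pow(-4, 2) = 16)
Function('Z')(t, M) = Pow(Add(-5, t), 2)
Function('m')(H) = 99 (Function('m')(H) = Add(3, Mul(-1, Mul(16, -6))) = Add(3, Mul(-1, -96)) = Add(3, 96) = 99)
Pow(Add(Function('m')(55), Add(14748, Mul(-1, Function('Z')(-79, -38)))), Rational(1, 2)) = Pow(Add(99, Add(14748, Mul(-1, Pow(Add(-5, -79), 2)))), Rational(1, 2)) = Pow(Add(99, Add(14748, Mul(-1, Pow(-84, 2)))), Rational(1, 2)) = Pow(Add(99, Add(14748, Mul(-1, 7056))), Rational(1, 2)) = Pow(Add(99, Add(14748, -7056)), Rational(1, 2)) = Pow(Add(99, 7692), Rational(1, 2)) = Pow(7791, Rational(1, 2)) = Mul(7, Pow(159, Rational(1, 2)))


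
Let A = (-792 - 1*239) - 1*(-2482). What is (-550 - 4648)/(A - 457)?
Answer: -2599/497 ≈ -5.2294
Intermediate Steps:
A = 1451 (A = (-792 - 239) + 2482 = -1031 + 2482 = 1451)
(-550 - 4648)/(A - 457) = (-550 - 4648)/(1451 - 457) = -5198/994 = -5198*1/994 = -2599/497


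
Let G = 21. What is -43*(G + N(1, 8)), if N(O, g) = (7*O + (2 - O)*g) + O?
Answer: -1591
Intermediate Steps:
N(O, g) = 8*O + g*(2 - O) (N(O, g) = (7*O + g*(2 - O)) + O = 8*O + g*(2 - O))
-43*(G + N(1, 8)) = -43*(21 + (2*8 + 8*1 - 1*1*8)) = -43*(21 + (16 + 8 - 8)) = -43*(21 + 16) = -43*37 = -1591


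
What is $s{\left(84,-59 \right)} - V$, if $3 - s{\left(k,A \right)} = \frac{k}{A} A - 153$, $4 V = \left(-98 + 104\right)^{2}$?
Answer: $63$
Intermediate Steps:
$V = 9$ ($V = \frac{\left(-98 + 104\right)^{2}}{4} = \frac{6^{2}}{4} = \frac{1}{4} \cdot 36 = 9$)
$s{\left(k,A \right)} = 156 - k$ ($s{\left(k,A \right)} = 3 - \left(\frac{k}{A} A - 153\right) = 3 - \left(k - 153\right) = 3 - \left(-153 + k\right) = 156 - k$)
$s{\left(84,-59 \right)} - V = \left(156 - 84\right) - 9 = 72 - 9 = 63$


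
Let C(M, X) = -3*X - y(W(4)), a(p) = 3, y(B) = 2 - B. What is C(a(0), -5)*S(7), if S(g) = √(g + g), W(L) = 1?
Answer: 14*√14 ≈ 52.383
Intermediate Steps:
S(g) = √2*√g (S(g) = √(2*g) = √2*√g)
C(M, X) = -1 - 3*X (C(M, X) = -3*X - (2 - 1*1) = -3*X - (2 - 1) = -3*X - 1*1 = -3*X - 1 = -1 - 3*X)
C(a(0), -5)*S(7) = (-1 - 3*(-5))*(√2*√7) = (-1 + 15)*√14 = 14*√14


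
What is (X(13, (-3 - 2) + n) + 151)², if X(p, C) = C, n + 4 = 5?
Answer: 21609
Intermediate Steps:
n = 1 (n = -4 + 5 = 1)
(X(13, (-3 - 2) + n) + 151)² = (((-3 - 2) + 1) + 151)² = ((-5 + 1) + 151)² = (-4 + 151)² = 147² = 21609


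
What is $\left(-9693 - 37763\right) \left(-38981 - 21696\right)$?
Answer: $2879487712$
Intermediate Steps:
$\left(-9693 - 37763\right) \left(-38981 - 21696\right) = \left(-47456\right) \left(-60677\right) = 2879487712$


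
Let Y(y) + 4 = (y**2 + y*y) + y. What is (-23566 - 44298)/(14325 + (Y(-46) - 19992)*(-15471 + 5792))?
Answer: -67864/153039315 ≈ -0.00044344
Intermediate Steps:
Y(y) = -4 + y + 2*y**2 (Y(y) = -4 + ((y**2 + y*y) + y) = -4 + ((y**2 + y**2) + y) = -4 + (2*y**2 + y) = -4 + (y + 2*y**2) = -4 + y + 2*y**2)
(-23566 - 44298)/(14325 + (Y(-46) - 19992)*(-15471 + 5792)) = (-23566 - 44298)/(14325 + ((-4 - 46 + 2*(-46)**2) - 19992)*(-15471 + 5792)) = -67864/(14325 + ((-4 - 46 + 2*2116) - 19992)*(-9679)) = -67864/(14325 + ((-4 - 46 + 4232) - 19992)*(-9679)) = -67864/(14325 + (4182 - 19992)*(-9679)) = -67864/(14325 - 15810*(-9679)) = -67864/(14325 + 153024990) = -67864/153039315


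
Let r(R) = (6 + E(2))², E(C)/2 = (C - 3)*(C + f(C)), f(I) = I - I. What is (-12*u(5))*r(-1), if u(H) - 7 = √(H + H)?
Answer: -336 - 48*√10 ≈ -487.79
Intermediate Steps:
f(I) = 0
E(C) = 2*C*(-3 + C) (E(C) = 2*((C - 3)*(C + 0)) = 2*((-3 + C)*C) = 2*(C*(-3 + C)) = 2*C*(-3 + C))
r(R) = 4 (r(R) = (6 + 2*2*(-3 + 2))² = (6 + 2*2*(-1))² = (6 - 4)² = 2² = 4)
u(H) = 7 + √2*√H (u(H) = 7 + √(H + H) = 7 + √(2*H) = 7 + √2*√H)
(-12*u(5))*r(-1) = -12*(7 + √2*√5)*4 = -12*(7 + √10)*4 = (-84 - 12*√10)*4 = -336 - 48*√10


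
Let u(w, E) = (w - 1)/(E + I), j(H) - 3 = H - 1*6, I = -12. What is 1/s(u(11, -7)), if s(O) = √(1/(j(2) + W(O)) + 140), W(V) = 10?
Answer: 3*√1261/1261 ≈ 0.084482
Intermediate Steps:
j(H) = -3 + H (j(H) = 3 + (H - 1*6) = 3 + (H - 6) = 3 + (-6 + H) = -3 + H)
u(w, E) = (-1 + w)/(-12 + E) (u(w, E) = (w - 1)/(E - 12) = (-1 + w)/(-12 + E))
s(O) = √1261/3 (s(O) = √(1/((-3 + 2) + 10) + 140) = √(1/(-1 + 10) + 140) = √(1/9 + 140) = √(⅑ + 140) = √(1261/9) = √1261/3)
1/s(u(11, -7)) = 1/(√1261/3) = 3*√1261/1261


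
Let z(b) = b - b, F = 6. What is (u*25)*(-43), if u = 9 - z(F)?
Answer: -9675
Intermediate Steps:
z(b) = 0
u = 9 (u = 9 - 1*0 = 9 + 0 = 9)
(u*25)*(-43) = (9*25)*(-43) = 225*(-43) = -9675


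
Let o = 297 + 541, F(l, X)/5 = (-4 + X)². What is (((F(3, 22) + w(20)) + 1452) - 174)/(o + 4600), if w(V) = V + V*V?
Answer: 1659/2719 ≈ 0.61015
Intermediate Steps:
F(l, X) = 5*(-4 + X)²
o = 838
w(V) = V + V²
(((F(3, 22) + w(20)) + 1452) - 174)/(o + 4600) = (((5*(-4 + 22)² + 20*(1 + 20)) + 1452) - 174)/(838 + 4600) = (((5*18² + 20*21) + 1452) - 174)/5438 = (((5*324 + 420) + 1452) - 174)*(1/5438) = (((1620 + 420) + 1452) - 174)*(1/5438) = ((2040 + 1452) - 174)*(1/5438) = (3492 - 174)*(1/5438) = 3318*(1/5438) = 1659/2719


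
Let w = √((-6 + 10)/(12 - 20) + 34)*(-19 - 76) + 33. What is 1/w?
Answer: -66/602497 - 95*√134/602497 ≈ -0.0019348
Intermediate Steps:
w = 33 - 95*√134/2 (w = √(4/(-8) + 34)*(-95) + 33 = √(4*(-⅛) + 34)*(-95) + 33 = √(-½ + 34)*(-95) + 33 = √(67/2)*(-95) + 33 = (√134/2)*(-95) + 33 = -95*√134/2 + 33 = 33 - 95*√134/2 ≈ -516.85)
1/w = 1/(33 - 95*√134/2)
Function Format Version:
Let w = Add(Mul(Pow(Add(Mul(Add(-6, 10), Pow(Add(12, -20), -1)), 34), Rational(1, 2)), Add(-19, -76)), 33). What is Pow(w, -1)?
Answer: Add(Rational(-66, 602497), Mul(Rational(-95, 602497), Pow(134, Rational(1, 2)))) ≈ -0.0019348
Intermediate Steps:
w = Add(33, Mul(Rational(-95, 2), Pow(134, Rational(1, 2)))) (w = Add(Mul(Pow(Add(Mul(4, Pow(-8, -1)), 34), Rational(1, 2)), -95), 33) = Add(Mul(Pow(Add(Mul(4, Rational(-1, 8)), 34), Rational(1, 2)), -95), 33) = Add(Mul(Pow(Add(Rational(-1, 2), 34), Rational(1, 2)), -95), 33) = Add(Mul(Pow(Rational(67, 2), Rational(1, 2)), -95), 33) = Add(Mul(Mul(Rational(1, 2), Pow(134, Rational(1, 2))), -95), 33) = Add(Mul(Rational(-95, 2), Pow(134, Rational(1, 2))), 33) = Add(33, Mul(Rational(-95, 2), Pow(134, Rational(1, 2)))) ≈ -516.85)
Pow(w, -1) = Pow(Add(33, Mul(Rational(-95, 2), Pow(134, Rational(1, 2)))), -1)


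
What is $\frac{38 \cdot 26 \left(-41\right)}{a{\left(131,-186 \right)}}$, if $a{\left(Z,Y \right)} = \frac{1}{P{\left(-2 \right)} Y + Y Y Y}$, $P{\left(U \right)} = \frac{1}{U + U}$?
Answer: $260661263226$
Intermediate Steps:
$P{\left(U \right)} = \frac{1}{2 U}$
$a{\left(Z,Y \right)} = \frac{1}{Y^{3} - \frac{Y}{4}}$ ($a{\left(Z,Y \right)} = \frac{1}{\frac{1}{2 \left(-2\right)} Y + Y Y Y} = \frac{1}{\frac{1}{2} \left(- \frac{1}{2}\right) Y + Y^{2} Y} = \frac{1}{- \frac{Y}{4} + Y^{3}} = \frac{1}{Y^{3} - \frac{Y}{4}}$)
$\frac{38 \cdot 26 \left(-41\right)}{a{\left(131,-186 \right)}} = \frac{38 \cdot 26 \left(-41\right)}{4 \frac{1}{\left(-1\right) \left(-186\right) + 4 \left(-186\right)^{3}}} = \frac{988 \left(-41\right)}{4 \frac{1}{186 + 4 \left(-6434856\right)}} = - \frac{40508}{4 \frac{1}{186 - 25739424}} = - \frac{40508}{4 \frac{1}{-25739238}} = - \frac{40508}{4 \left(- \frac{1}{25739238}\right)} = - \frac{40508}{- \frac{2}{12869619}} = \left(-40508\right) \left(- \frac{12869619}{2}\right) = 260661263226$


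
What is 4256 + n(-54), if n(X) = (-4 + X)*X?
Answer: 7388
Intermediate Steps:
n(X) = X*(-4 + X)
4256 + n(-54) = 4256 - 54*(-4 - 54) = 4256 - 54*(-58) = 4256 + 3132 = 7388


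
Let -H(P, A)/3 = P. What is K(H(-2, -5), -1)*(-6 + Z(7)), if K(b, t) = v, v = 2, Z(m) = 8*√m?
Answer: -12 + 16*√7 ≈ 30.332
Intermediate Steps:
H(P, A) = -3*P
K(b, t) = 2
K(H(-2, -5), -1)*(-6 + Z(7)) = 2*(-6 + 8*√7) = -12 + 16*√7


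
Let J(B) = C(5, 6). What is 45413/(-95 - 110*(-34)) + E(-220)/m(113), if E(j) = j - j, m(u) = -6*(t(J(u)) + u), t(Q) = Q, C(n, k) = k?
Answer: 45413/3645 ≈ 12.459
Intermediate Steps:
J(B) = 6
m(u) = -36 - 6*u (m(u) = -6*(6 + u) = -36 - 6*u)
E(j) = 0
45413/(-95 - 110*(-34)) + E(-220)/m(113) = 45413/(-95 - 110*(-34)) + 0/(-36 - 6*113) = 45413/(-95 + 3740) + 0/(-36 - 678) = 45413/3645 + 0/(-714) = 45413*(1/3645) + 0*(-1/714) = 45413/3645 + 0 = 45413/3645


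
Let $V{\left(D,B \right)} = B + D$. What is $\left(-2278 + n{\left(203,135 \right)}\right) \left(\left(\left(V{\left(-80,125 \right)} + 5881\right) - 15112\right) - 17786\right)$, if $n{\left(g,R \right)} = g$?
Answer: $55966900$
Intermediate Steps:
$\left(-2278 + n{\left(203,135 \right)}\right) \left(\left(\left(V{\left(-80,125 \right)} + 5881\right) - 15112\right) - 17786\right) = \left(-2278 + 203\right) \left(\left(\left(\left(125 - 80\right) + 5881\right) - 15112\right) - 17786\right) = - 2075 \left(\left(\left(45 + 5881\right) - 15112\right) - 17786\right) = - 2075 \left(\left(5926 - 15112\right) - 17786\right) = - 2075 \left(-9186 - 17786\right) = \left(-2075\right) \left(-26972\right) = 55966900$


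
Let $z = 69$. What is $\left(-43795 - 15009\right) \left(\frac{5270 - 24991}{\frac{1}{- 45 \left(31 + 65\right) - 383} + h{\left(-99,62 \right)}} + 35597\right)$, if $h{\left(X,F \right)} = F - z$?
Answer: $- \frac{37183894876394}{16461} \approx -2.2589 \cdot 10^{9}$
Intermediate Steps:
$h{\left(X,F \right)} = -69 + F$ ($h{\left(X,F \right)} = F - 69 = -69 + F$)
$\left(-43795 - 15009\right) \left(\frac{5270 - 24991}{\frac{1}{- 45 \left(31 + 65\right) - 383} + h{\left(-99,62 \right)}} + 35597\right) = \left(-43795 - 15009\right) \left(\frac{5270 - 24991}{\frac{1}{- 45 \left(31 + 65\right) - 383} + \left(-69 + 62\right)} + 35597\right) = - 58804 \left(- \frac{19721}{\frac{1}{\left(-45\right) 96 - 383} - 7} + 35597\right) = - 58804 \left(- \frac{19721}{\frac{1}{-4320 - 383} - 7} + 35597\right) = - 58804 \left(- \frac{19721}{\frac{1}{-4703} - 7} + 35597\right) = - 58804 \left(- \frac{19721}{- \frac{1}{4703} - 7} + 35597\right) = - 58804 \left(- \frac{19721}{- \frac{32922}{4703}} + 35597\right) = - 58804 \left(\left(-19721\right) \left(- \frac{4703}{32922}\right) + 35597\right) = - 58804 \left(\frac{92747863}{32922} + 35597\right) = \left(-58804\right) \frac{1264672297}{32922} = - \frac{37183894876394}{16461}$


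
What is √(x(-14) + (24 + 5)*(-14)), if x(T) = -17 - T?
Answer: I*√409 ≈ 20.224*I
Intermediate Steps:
√(x(-14) + (24 + 5)*(-14)) = √((-17 - 1*(-14)) + (24 + 5)*(-14)) = √((-17 + 14) + 29*(-14)) = √(-3 - 406) = √(-409) = I*√409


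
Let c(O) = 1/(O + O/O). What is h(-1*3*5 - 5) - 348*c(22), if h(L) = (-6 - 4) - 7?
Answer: -739/23 ≈ -32.130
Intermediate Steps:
h(L) = -17 (h(L) = -10 - 7 = -17)
c(O) = 1/(1 + O) (c(O) = 1/(O + 1) = 1/(1 + O))
h(-1*3*5 - 5) - 348*c(22) = -17 - 348/(1 + 22) = -17 - 348/23 = -739/23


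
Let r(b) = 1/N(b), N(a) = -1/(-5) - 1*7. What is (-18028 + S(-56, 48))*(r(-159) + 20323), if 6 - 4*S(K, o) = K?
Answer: -24892446425/68 ≈ -3.6607e+8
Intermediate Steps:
N(a) = -34/5 (N(a) = -1*(-⅕) - 7 = ⅕ - 7 = -34/5)
S(K, o) = 3/2 - K/4
r(b) = -5/34 (r(b) = 1/(-34/5) = -5/34)
(-18028 + S(-56, 48))*(r(-159) + 20323) = (-18028 + (3/2 - ¼*(-56)))*(-5/34 + 20323) = (-18028 + (3/2 + 14))*(690977/34) = (-18028 + 31/2)*(690977/34) = -36025/2*690977/34 = -24892446425/68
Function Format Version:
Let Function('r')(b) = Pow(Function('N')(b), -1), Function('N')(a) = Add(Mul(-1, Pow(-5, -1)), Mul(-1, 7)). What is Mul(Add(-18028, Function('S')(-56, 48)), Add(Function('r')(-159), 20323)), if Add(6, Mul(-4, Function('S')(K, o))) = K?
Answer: Rational(-24892446425, 68) ≈ -3.6607e+8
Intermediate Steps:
Function('N')(a) = Rational(-34, 5) (Function('N')(a) = Add(Mul(-1, Rational(-1, 5)), -7) = Add(Rational(1, 5), -7) = Rational(-34, 5))
Function('S')(K, o) = Add(Rational(3, 2), Mul(Rational(-1, 4), K))
Function('r')(b) = Rational(-5, 34) (Function('r')(b) = Pow(Rational(-34, 5), -1) = Rational(-5, 34))
Mul(Add(-18028, Function('S')(-56, 48)), Add(Function('r')(-159), 20323)) = Mul(Add(-18028, Add(Rational(3, 2), Mul(Rational(-1, 4), -56))), Add(Rational(-5, 34), 20323)) = Mul(Add(-18028, Add(Rational(3, 2), 14)), Rational(690977, 34)) = Mul(Add(-18028, Rational(31, 2)), Rational(690977, 34)) = Mul(Rational(-36025, 2), Rational(690977, 34)) = Rational(-24892446425, 68)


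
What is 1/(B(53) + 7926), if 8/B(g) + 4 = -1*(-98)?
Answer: 47/372526 ≈ 0.00012617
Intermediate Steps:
B(g) = 4/47 (B(g) = 8/(-4 - 1*(-98)) = 8/(-4 + 98) = 8/94 = 8*(1/94) = 4/47)
1/(B(53) + 7926) = 1/(4/47 + 7926) = 1/(372526/47) = 47/372526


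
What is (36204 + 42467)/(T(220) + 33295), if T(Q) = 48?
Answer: 78671/33343 ≈ 2.3594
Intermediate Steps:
(36204 + 42467)/(T(220) + 33295) = (36204 + 42467)/(48 + 33295) = 78671/33343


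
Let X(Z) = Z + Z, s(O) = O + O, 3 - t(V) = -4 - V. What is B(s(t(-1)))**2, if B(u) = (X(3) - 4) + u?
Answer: 196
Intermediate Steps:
t(V) = 7 + V (t(V) = 3 - (-4 - V) = 3 + (4 + V) = 7 + V)
s(O) = 2*O
X(Z) = 2*Z
B(u) = 2 + u (B(u) = (2*3 - 4) + u = (6 - 4) + u = 2 + u)
B(s(t(-1)))**2 = (2 + 2*(7 - 1))**2 = (2 + 2*6)**2 = (2 + 12)**2 = 14**2 = 196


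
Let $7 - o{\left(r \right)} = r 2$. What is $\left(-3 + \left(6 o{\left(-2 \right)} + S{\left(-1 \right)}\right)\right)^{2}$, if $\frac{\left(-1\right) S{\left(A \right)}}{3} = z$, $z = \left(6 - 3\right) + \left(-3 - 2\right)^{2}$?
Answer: $441$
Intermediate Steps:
$o{\left(r \right)} = 7 - 2 r$ ($o{\left(r \right)} = 7 - r 2 = 7 - 2 r$)
$z = 28$ ($z = 3 + \left(-5\right)^{2} = 3 + 25 = 28$)
$S{\left(A \right)} = -84$ ($S{\left(A \right)} = \left(-3\right) 28 = -84$)
$\left(-3 + \left(6 o{\left(-2 \right)} + S{\left(-1 \right)}\right)\right)^{2} = \left(-3 - \left(84 - 6 \left(7 - -4\right)\right)\right)^{2} = \left(-3 - \left(84 - 6 \left(7 + 4\right)\right)\right)^{2} = \left(-3 + \left(6 \cdot 11 - 84\right)\right)^{2} = \left(-3 + \left(66 - 84\right)\right)^{2} = \left(-3 - 18\right)^{2} = \left(-21\right)^{2} = 441$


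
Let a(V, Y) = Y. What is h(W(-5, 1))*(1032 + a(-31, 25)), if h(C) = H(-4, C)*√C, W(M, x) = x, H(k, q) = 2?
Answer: 2114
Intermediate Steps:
h(C) = 2*√C
h(W(-5, 1))*(1032 + a(-31, 25)) = (2*√1)*(1032 + 25) = (2*1)*1057 = 2*1057 = 2114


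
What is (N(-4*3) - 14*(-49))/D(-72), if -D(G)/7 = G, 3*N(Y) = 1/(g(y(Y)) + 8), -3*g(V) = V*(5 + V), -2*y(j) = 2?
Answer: 6403/4704 ≈ 1.3612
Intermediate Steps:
y(j) = -1 (y(j) = -½*2 = -1)
g(V) = -V*(5 + V)/3
N(Y) = 1/28 (N(Y) = 1/(3*(-⅓*(-1)*(5 - 1) + 8)) = 1/(3*(-⅓*(-1)*4 + 8)) = 1/(3*(4/3 + 8)) = 1/(3*(28/3)) = (⅓)*(3/28) = 1/28)
D(G) = -7*G
(N(-4*3) - 14*(-49))/D(-72) = (1/28 - 14*(-49))/((-7*(-72))) = (1/28 + 686)/504 = (19209/28)*(1/504) = 6403/4704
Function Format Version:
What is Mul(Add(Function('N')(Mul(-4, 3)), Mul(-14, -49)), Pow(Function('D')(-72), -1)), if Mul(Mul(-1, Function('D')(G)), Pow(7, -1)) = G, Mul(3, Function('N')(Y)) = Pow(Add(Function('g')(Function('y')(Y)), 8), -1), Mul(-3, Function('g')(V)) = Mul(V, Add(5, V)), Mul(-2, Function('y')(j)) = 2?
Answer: Rational(6403, 4704) ≈ 1.3612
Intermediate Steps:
Function('y')(j) = -1 (Function('y')(j) = Mul(Rational(-1, 2), 2) = -1)
Function('g')(V) = Mul(Rational(-1, 3), V, Add(5, V)) (Function('g')(V) = Mul(Rational(-1, 3), Mul(V, Add(5, V))) = Mul(Rational(-1, 3), V, Add(5, V)))
Function('N')(Y) = Rational(1, 28) (Function('N')(Y) = Mul(Rational(1, 3), Pow(Add(Mul(Rational(-1, 3), -1, Add(5, -1)), 8), -1)) = Mul(Rational(1, 3), Pow(Add(Mul(Rational(-1, 3), -1, 4), 8), -1)) = Mul(Rational(1, 3), Pow(Add(Rational(4, 3), 8), -1)) = Mul(Rational(1, 3), Pow(Rational(28, 3), -1)) = Mul(Rational(1, 3), Rational(3, 28)) = Rational(1, 28))
Function('D')(G) = Mul(-7, G)
Mul(Add(Function('N')(Mul(-4, 3)), Mul(-14, -49)), Pow(Function('D')(-72), -1)) = Mul(Add(Rational(1, 28), Mul(-14, -49)), Pow(Mul(-7, -72), -1)) = Mul(Add(Rational(1, 28), 686), Pow(504, -1)) = Mul(Rational(19209, 28), Rational(1, 504)) = Rational(6403, 4704)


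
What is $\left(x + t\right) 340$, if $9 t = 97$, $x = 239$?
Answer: $\frac{764320}{9} \approx 84925.0$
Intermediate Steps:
$t = \frac{97}{9}$ ($t = \frac{1}{9} \cdot 97 = \frac{97}{9} \approx 10.778$)
$\left(x + t\right) 340 = \left(239 + \frac{97}{9}\right) 340 = \frac{2248}{9} \cdot 340 = \frac{764320}{9}$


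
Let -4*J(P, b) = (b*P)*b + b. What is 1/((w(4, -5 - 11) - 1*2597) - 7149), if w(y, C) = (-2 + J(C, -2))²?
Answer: -4/38143 ≈ -0.00010487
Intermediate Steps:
J(P, b) = -b/4 - P*b²/4 (J(P, b) = -((b*P)*b + b)/4 = -((P*b)*b + b)/4 = -(P*b² + b)/4 = -(b + P*b²)/4 = -b/4 - P*b²/4)
w(y, C) = (-3/2 - C)² (w(y, C) = (-2 - ¼*(-2)*(1 + C*(-2)))² = (-2 - ¼*(-2)*(1 - 2*C))² = (-2 + (½ - C))² = (-3/2 - C)²)
1/((w(4, -5 - 11) - 1*2597) - 7149) = 1/(((3 + 2*(-5 - 11))²/4 - 1*2597) - 7149) = 1/(((3 + 2*(-16))²/4 - 2597) - 7149) = 1/(((3 - 32)²/4 - 2597) - 7149) = 1/(((¼)*(-29)² - 2597) - 7149) = 1/(((¼)*841 - 2597) - 7149) = 1/((841/4 - 2597) - 7149) = 1/(-9547/4 - 7149) = 1/(-38143/4) = -4/38143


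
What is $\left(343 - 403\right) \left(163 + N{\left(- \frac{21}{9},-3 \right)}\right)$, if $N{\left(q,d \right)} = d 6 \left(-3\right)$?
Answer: $-13020$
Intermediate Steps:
$N{\left(q,d \right)} = - 18 d$ ($N{\left(q,d \right)} = 6 d \left(-3\right) = - 18 d$)
$\left(343 - 403\right) \left(163 + N{\left(- \frac{21}{9},-3 \right)}\right) = \left(343 - 403\right) \left(163 - -54\right) = - 60 \left(163 + 54\right) = \left(-60\right) 217 = -13020$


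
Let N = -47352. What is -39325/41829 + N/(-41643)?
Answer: 38119537/193542783 ≈ 0.19696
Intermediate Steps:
-39325/41829 + N/(-41643) = -39325/41829 - 47352/(-41643) = -39325*1/41829 - 47352*(-1/41643) = -39325/41829 + 15784/13881 = 38119537/193542783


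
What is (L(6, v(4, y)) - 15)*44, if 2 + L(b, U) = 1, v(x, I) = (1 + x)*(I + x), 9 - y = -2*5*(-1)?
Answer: -704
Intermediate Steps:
y = -1 (y = 9 - (-2*5)*(-1) = 9 - (-10)*(-1) = 9 - 1*10 = 9 - 10 = -1)
L(b, U) = -1 (L(b, U) = -2 + 1 = -1)
(L(6, v(4, y)) - 15)*44 = (-1 - 15)*44 = -16*44 = -704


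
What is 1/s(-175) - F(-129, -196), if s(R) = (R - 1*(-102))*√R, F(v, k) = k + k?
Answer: 392 + I*√7/2555 ≈ 392.0 + 0.0010355*I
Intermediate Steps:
F(v, k) = 2*k
s(R) = √R*(102 + R) (s(R) = (R + 102)*√R = (102 + R)*√R = √R*(102 + R))
1/s(-175) - F(-129, -196) = 1/(√(-175)*(102 - 175)) - 2*(-196) = 1/((5*I*√7)*(-73)) - 1*(-392) = 1/(-365*I*√7) + 392 = I*√7/2555 + 392 = 392 + I*√7/2555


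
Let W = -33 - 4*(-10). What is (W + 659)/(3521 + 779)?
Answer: 333/2150 ≈ 0.15488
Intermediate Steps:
W = 7 (W = -33 + 40 = 7)
(W + 659)/(3521 + 779) = (7 + 659)/(3521 + 779) = 666/4300 = 666*(1/4300) = 333/2150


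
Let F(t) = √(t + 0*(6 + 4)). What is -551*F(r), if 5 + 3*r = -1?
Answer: -551*I*√2 ≈ -779.23*I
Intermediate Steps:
r = -2 (r = -5/3 + (⅓)*(-1) = -5/3 - ⅓ = -2)
F(t) = √t (F(t) = √(t + 0*10) = √(t + 0) = √t)
-551*F(r) = -551*I*√2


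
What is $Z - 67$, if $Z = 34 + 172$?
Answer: $139$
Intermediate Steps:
$Z = 206$
$Z - 67 = 206 - 67 = 139$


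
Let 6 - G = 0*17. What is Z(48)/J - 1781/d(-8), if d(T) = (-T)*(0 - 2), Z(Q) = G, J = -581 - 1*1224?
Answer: 3214609/28880 ≈ 111.31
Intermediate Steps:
J = -1805 (J = -581 - 1224 = -1805)
G = 6 (G = 6 - 0*17 = 6 - 1*0 = 6 + 0 = 6)
Z(Q) = 6
d(T) = 2*T (d(T) = -T*(-2) = 2*T)
Z(48)/J - 1781/d(-8) = 6/(-1805) - 1781/(2*(-8)) = 6*(-1/1805) - 1781/(-16) = -6/1805 - 1781*(-1/16) = -6/1805 + 1781/16 = 3214609/28880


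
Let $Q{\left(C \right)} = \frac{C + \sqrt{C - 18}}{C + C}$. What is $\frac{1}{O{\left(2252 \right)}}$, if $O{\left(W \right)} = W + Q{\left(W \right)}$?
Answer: $\frac{22847125520}{51463150232683} - \frac{2252 \sqrt{2234}}{51463150232683} \approx 0.00044395$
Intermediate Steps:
$Q{\left(C \right)} = \frac{C + \sqrt{-18 + C}}{2 C}$
$O{\left(W \right)} = W + \frac{W + \sqrt{-18 + W}}{2 W}$
$\frac{1}{O{\left(2252 \right)}} = \frac{1}{\frac{1}{2} + 2252 + \frac{\sqrt{-18 + 2252}}{2 \cdot 2252}} = \frac{1}{\frac{1}{2} + 2252 + \frac{1}{2} \cdot \frac{1}{2252} \sqrt{2234}} = \frac{1}{\frac{1}{2} + 2252 + \frac{\sqrt{2234}}{4504}} = \frac{1}{\frac{4505}{2} + \frac{\sqrt{2234}}{4504}}$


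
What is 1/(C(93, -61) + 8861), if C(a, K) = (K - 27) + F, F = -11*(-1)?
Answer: 1/8784 ≈ 0.00011384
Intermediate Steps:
F = 11
C(a, K) = -16 + K (C(a, K) = (K - 27) + 11 = (-27 + K) + 11 = -16 + K)
1/(C(93, -61) + 8861) = 1/((-16 - 61) + 8861) = 1/(-77 + 8861) = 1/8784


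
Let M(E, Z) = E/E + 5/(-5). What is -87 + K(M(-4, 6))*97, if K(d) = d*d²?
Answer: -87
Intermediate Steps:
M(E, Z) = 0 (M(E, Z) = 1 + 5*(-⅕) = 1 - 1 = 0)
K(d) = d³
-87 + K(M(-4, 6))*97 = -87 + 0³*97 = -87 + 0*97 = -87 + 0 = -87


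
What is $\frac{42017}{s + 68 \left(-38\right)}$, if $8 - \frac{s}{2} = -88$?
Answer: $- \frac{42017}{2392} \approx -17.566$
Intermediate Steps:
$s = 192$ ($s = 16 - -176 = 16 + 176 = 192$)
$\frac{42017}{s + 68 \left(-38\right)} = \frac{42017}{192 + 68 \left(-38\right)} = \frac{42017}{192 - 2584} = \frac{42017}{-2392} = 42017 \left(- \frac{1}{2392}\right) = - \frac{42017}{2392}$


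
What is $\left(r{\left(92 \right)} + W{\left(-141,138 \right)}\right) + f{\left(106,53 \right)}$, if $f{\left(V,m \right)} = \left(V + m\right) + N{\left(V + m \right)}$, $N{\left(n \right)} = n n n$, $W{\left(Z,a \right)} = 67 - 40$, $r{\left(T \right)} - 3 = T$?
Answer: $4019960$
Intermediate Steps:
$r{\left(T \right)} = 3 + T$
$W{\left(Z,a \right)} = 27$ ($W{\left(Z,a \right)} = 67 - 40 = 27$)
$N{\left(n \right)} = n^{3}$ ($N{\left(n \right)} = n^{2} n = n^{3}$)
$f{\left(V,m \right)} = V + m + \left(V + m\right)^{3}$ ($f{\left(V,m \right)} = \left(V + m\right) + \left(V + m\right)^{3} = V + m + \left(V + m\right)^{3}$)
$\left(r{\left(92 \right)} + W{\left(-141,138 \right)}\right) + f{\left(106,53 \right)} = \left(\left(3 + 92\right) + 27\right) + \left(106 + 53 + \left(106 + 53\right)^{3}\right) = \left(95 + 27\right) + \left(106 + 53 + 159^{3}\right) = 122 + \left(106 + 53 + 4019679\right) = 122 + 4019838 = 4019960$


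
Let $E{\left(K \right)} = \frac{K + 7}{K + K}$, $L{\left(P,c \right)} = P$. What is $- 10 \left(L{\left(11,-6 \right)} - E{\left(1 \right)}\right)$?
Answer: $-70$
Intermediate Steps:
$E{\left(K \right)} = \frac{7 + K}{2 K}$
$- 10 \left(L{\left(11,-6 \right)} - E{\left(1 \right)}\right) = - 10 \left(11 - \frac{7 + 1}{2 \cdot 1}\right) = - 10 \left(11 - \frac{1}{2} \cdot 1 \cdot 8\right) = - 10 \left(11 - 4\right) = \left(-10\right) 7 = -70$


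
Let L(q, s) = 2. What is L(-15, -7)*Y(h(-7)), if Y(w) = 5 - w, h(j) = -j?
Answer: -4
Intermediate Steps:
L(-15, -7)*Y(h(-7)) = 2*(5 - (-1)*(-7)) = 2*(5 - 1*7) = 2*(5 - 7) = 2*(-2) = -4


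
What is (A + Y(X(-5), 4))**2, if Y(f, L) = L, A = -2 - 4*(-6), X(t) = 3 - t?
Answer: 676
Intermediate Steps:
A = 22 (A = -2 + 24 = 22)
(A + Y(X(-5), 4))**2 = (22 + 4)**2 = 26**2 = 676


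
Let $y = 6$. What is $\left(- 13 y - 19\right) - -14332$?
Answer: $14235$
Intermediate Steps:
$\left(- 13 y - 19\right) - -14332 = \left(\left(-13\right) 6 - 19\right) - -14332 = \left(-78 - 19\right) + 14332 = -97 + 14332 = 14235$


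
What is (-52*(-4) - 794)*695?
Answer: -407270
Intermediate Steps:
(-52*(-4) - 794)*695 = (208 - 794)*695 = -586*695 = -407270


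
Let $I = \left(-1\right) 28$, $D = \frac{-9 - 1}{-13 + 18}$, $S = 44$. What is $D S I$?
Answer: $2464$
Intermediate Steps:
$D = -2$ ($D = - \frac{10}{5} = \left(-10\right) \frac{1}{5} = -2$)
$I = -28$
$D S I = \left(-2\right) 44 \left(-28\right) = \left(-88\right) \left(-28\right) = 2464$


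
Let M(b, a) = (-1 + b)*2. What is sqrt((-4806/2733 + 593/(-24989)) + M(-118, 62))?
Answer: I*sqrt(124265770400905337)/22764979 ≈ 15.485*I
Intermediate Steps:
M(b, a) = -2 + 2*b
sqrt((-4806/2733 + 593/(-24989)) + M(-118, 62)) = sqrt((-4806/2733 + 593/(-24989)) + (-2 + 2*(-118))) = sqrt((-4806*1/2733 + 593*(-1/24989)) + (-2 - 236)) = sqrt((-1602/911 - 593/24989) - 238) = sqrt(-40572601/22764979 - 238) = sqrt(-5458637603/22764979) = I*sqrt(124265770400905337)/22764979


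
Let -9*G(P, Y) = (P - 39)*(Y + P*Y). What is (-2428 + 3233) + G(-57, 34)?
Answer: -58513/3 ≈ -19504.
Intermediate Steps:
G(P, Y) = -(-39 + P)*(Y + P*Y)/9 (G(P, Y) = -(P - 39)*(Y + P*Y)/9 = -(-39 + P)*(Y + P*Y)/9)
(-2428 + 3233) + G(-57, 34) = (-2428 + 3233) + (⅑)*34*(39 - 1*(-57)² + 38*(-57)) = 805 + (⅑)*34*(39 - 1*3249 - 2166) = 805 + (⅑)*34*(39 - 3249 - 2166) = 805 + (⅑)*34*(-5376) = 805 - 60928/3 = -58513/3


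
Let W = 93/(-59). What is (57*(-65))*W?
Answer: 344565/59 ≈ 5840.1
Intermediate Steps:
W = -93/59 (W = 93*(-1/59) = -93/59 ≈ -1.5763)
(57*(-65))*W = (57*(-65))*(-93/59) = -3705*(-93/59) = 344565/59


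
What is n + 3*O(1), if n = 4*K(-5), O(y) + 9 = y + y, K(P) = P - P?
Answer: -21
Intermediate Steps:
K(P) = 0
O(y) = -9 + 2*y (O(y) = -9 + (y + y) = -9 + 2*y)
n = 0 (n = 4*0 = 0)
n + 3*O(1) = 0 + 3*(-9 + 2*1) = 0 + 3*(-9 + 2) = 0 + 3*(-7) = 0 - 21 = -21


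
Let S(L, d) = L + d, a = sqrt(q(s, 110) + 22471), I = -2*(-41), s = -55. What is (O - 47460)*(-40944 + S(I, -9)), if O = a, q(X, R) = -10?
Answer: 1939737660 - 40871*sqrt(22461) ≈ 1.9336e+9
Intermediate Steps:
I = 82
a = sqrt(22461) (a = sqrt(-10 + 22471) = sqrt(22461) ≈ 149.87)
O = sqrt(22461) ≈ 149.87
(O - 47460)*(-40944 + S(I, -9)) = (sqrt(22461) - 47460)*(-40944 + (82 - 9)) = (-47460 + sqrt(22461))*(-40944 + 73) = (-47460 + sqrt(22461))*(-40871) = 1939737660 - 40871*sqrt(22461)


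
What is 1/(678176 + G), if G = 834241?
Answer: 1/1512417 ≈ 6.6119e-7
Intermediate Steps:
1/(678176 + G) = 1/(678176 + 834241) = 1/1512417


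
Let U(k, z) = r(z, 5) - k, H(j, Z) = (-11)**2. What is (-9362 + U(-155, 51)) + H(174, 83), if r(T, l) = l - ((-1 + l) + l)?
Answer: -9090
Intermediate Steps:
r(T, l) = 1 - l (r(T, l) = l - (-1 + 2*l) = l + (1 - 2*l) = 1 - l)
H(j, Z) = 121
U(k, z) = -4 - k (U(k, z) = (1 - 1*5) - k = (1 - 5) - k = -4 - k)
(-9362 + U(-155, 51)) + H(174, 83) = (-9362 + (-4 - 1*(-155))) + 121 = (-9362 + (-4 + 155)) + 121 = (-9362 + 151) + 121 = -9211 + 121 = -9090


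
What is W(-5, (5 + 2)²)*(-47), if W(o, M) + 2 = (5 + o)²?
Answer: 94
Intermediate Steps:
W(o, M) = -2 + (5 + o)²
W(-5, (5 + 2)²)*(-47) = (-2 + (5 - 5)²)*(-47) = (-2 + 0²)*(-47) = (-2 + 0)*(-47) = -2*(-47) = 94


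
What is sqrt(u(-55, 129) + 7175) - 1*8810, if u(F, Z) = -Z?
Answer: -8810 + sqrt(7046) ≈ -8726.1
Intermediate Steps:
sqrt(u(-55, 129) + 7175) - 1*8810 = sqrt(-1*129 + 7175) - 1*8810 = sqrt(-129 + 7175) - 8810 = sqrt(7046) - 8810 = -8810 + sqrt(7046)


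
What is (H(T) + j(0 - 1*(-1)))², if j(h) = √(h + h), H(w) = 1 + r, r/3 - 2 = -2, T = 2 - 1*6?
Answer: (1 + √2)² ≈ 5.8284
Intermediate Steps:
T = -4 (T = 2 - 6 = -4)
r = 0 (r = 6 + 3*(-2) = 6 - 6 = 0)
H(w) = 1 (H(w) = 1 + 0 = 1)
j(h) = √2*√h (j(h) = √(2*h) = √2*√h)
(H(T) + j(0 - 1*(-1)))² = (1 + √2*√(0 - 1*(-1)))² = (1 + √2*√(0 + 1))² = (1 + √2*√1)² = (1 + √2*1)² = (1 + √2)²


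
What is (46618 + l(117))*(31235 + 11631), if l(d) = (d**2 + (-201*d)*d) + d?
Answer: -115355192290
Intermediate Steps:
l(d) = d - 200*d**2 (l(d) = (d**2 - 201*d**2) + d = -200*d**2 + d = d - 200*d**2)
(46618 + l(117))*(31235 + 11631) = (46618 + 117*(1 - 200*117))*(31235 + 11631) = (46618 + 117*(1 - 23400))*42866 = (46618 + 117*(-23399))*42866 = (46618 - 2737683)*42866 = -2691065*42866 = -115355192290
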